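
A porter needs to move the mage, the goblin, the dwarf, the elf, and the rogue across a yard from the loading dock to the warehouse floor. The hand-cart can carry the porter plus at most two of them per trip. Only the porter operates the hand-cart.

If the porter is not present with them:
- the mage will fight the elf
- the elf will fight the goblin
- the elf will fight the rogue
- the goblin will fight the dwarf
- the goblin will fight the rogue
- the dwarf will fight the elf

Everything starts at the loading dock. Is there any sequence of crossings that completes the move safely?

1. Porter goes to the warehouse floor with the elf and the goblin.  [the loading dock: the dwarf, the mage, the rogue | the warehouse floor: the elf, the goblin]
2. Porter goes back to the loading dock with the goblin.  [the loading dock: the dwarf, the goblin, the mage, the rogue | the warehouse floor: the elf]
3. Porter goes to the warehouse floor with the goblin and the mage.  [the loading dock: the dwarf, the rogue | the warehouse floor: the elf, the goblin, the mage]
4. Porter goes back to the loading dock with the elf.  [the loading dock: the dwarf, the elf, the rogue | the warehouse floor: the goblin, the mage]
5. Porter goes to the warehouse floor with the dwarf and the rogue.  [the loading dock: the elf | the warehouse floor: the dwarf, the goblin, the mage, the rogue]
6. Porter goes back to the loading dock with the goblin.  [the loading dock: the elf, the goblin | the warehouse floor: the dwarf, the mage, the rogue]
7. Porter goes to the warehouse floor with the elf and the goblin.  [the loading dock: — | the warehouse floor: the dwarf, the elf, the goblin, the mage, the rogue]

Yes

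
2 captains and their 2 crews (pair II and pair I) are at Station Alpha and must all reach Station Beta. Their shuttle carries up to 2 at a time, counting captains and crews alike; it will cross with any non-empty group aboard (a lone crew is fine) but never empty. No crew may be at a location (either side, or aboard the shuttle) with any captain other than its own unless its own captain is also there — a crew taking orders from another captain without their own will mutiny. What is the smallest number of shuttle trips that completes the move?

5

Counting alone: each trip to Station Beta takes at most 2 across and each return brings at least 1 back, so after t trips out (and t−1 returns) at most 2t − (t−1) of the 4 are across; that first reaches 4 at t = 3, so at least 5 crossings are needed.
The plan below uses exactly 5 crossings, so it is optimal:
1. captain II and crew II cross → Station Beta.
2. captain II crosses ← Station Alpha.
3. captain I and captain II cross → Station Beta.
4. captain I crosses ← Station Alpha.
5. captain I and crew I cross → Station Beta.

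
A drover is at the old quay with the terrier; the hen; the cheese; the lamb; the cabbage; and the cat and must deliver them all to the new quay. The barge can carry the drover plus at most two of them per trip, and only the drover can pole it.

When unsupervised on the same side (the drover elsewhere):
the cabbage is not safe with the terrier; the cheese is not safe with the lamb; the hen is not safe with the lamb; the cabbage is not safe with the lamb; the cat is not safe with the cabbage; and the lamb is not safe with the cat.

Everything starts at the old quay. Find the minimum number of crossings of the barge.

9

Counting alone: the drover can take at most 2 across per trip to the new quay, so moving all 6 needs at least 3 loaded trips out, with a return between consecutive ones — at least 5 crossings.
The safety rule pushes this higher. Following every safe sequence of crossings, the most of the 6 that can be at the new quay as the barge arrives there on crossings 5, 7 is 4, 5 respectively — never all 6.
So no plan with fewer than 9 crossings exists, and this one achieves 9:
1. Drover goes to the new quay with the cabbage and the lamb.  [the old quay: the cat, the cheese, the hen, the terrier | the new quay: the cabbage, the lamb]
2. Drover goes back to the old quay with the lamb.  [the old quay: the cat, the cheese, the hen, the lamb, the terrier | the new quay: the cabbage]
3. Drover goes to the new quay with the lamb and the terrier.  [the old quay: the cat, the cheese, the hen | the new quay: the cabbage, the lamb, the terrier]
4. Drover goes back to the old quay with the cabbage.  [the old quay: the cabbage, the cat, the cheese, the hen | the new quay: the lamb, the terrier]
5. Drover goes to the new quay with the cat and the hen.  [the old quay: the cabbage, the cheese | the new quay: the cat, the hen, the lamb, the terrier]
6. Drover goes back to the old quay with the lamb.  [the old quay: the cabbage, the cheese, the lamb | the new quay: the cat, the hen, the terrier]
7. Drover goes to the new quay with the cheese and the lamb.  [the old quay: the cabbage | the new quay: the cat, the cheese, the hen, the lamb, the terrier]
8. Drover goes back to the old quay with the lamb.  [the old quay: the cabbage, the lamb | the new quay: the cat, the cheese, the hen, the terrier]
9. Drover goes to the new quay with the cabbage and the lamb.  [the old quay: — | the new quay: the cabbage, the cat, the cheese, the hen, the lamb, the terrier]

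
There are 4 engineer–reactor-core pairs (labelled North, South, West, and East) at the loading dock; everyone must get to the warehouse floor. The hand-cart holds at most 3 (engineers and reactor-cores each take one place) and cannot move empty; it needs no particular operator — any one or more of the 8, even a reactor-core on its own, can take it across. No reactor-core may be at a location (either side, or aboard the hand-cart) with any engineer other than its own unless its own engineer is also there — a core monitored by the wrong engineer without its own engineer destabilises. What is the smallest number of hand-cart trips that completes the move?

Counting alone: each trip to the warehouse floor takes at most 3 across and each return brings at least 1 back, so after t trips out (and t−1 returns) at most 3t − (t−1) of the 8 are across; that first reaches 8 at t = 4, so at least 7 crossings are needed.
The safety rule pushes this higher. Following every safe sequence of crossings, the most of the 8 that can be at the warehouse floor as the hand-cart arrives there on crossing 7 is 7 — never all 8.
So no plan with fewer than 9 crossings exists, and this one achieves 9:
1. engineer North and reactor-core North cross → the warehouse floor.
2. engineer North crosses ← the loading dock.
3. engineer North, engineer South, and reactor-core South cross → the warehouse floor.
4. engineer North and reactor-core North cross ← the loading dock.
5. engineer East, engineer North, and engineer West cross → the warehouse floor.
6. reactor-core South crosses ← the loading dock.
7. reactor-core North and reactor-core South cross → the warehouse floor.
8. reactor-core North crosses ← the loading dock.
9. reactor-core East, reactor-core North, and reactor-core West cross → the warehouse floor.

9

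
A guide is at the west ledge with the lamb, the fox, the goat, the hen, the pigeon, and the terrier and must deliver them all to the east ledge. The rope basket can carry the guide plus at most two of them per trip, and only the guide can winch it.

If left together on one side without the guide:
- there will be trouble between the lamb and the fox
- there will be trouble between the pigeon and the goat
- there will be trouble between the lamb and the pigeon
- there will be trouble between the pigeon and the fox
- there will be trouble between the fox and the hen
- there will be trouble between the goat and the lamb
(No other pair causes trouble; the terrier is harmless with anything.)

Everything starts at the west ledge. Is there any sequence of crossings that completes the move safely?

No

Whatever the first load, the items left behind include a forbidden pair without the guide. No opening move is safe, so no plan exists.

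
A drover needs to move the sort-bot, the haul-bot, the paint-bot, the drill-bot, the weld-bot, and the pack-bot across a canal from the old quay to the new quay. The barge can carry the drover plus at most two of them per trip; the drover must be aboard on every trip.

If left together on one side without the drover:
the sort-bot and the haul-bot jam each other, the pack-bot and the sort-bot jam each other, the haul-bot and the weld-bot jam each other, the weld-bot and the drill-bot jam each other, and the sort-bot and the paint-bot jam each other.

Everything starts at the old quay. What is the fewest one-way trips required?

7

Counting alone: the drover can take at most 2 across per trip to the new quay, so moving all 6 needs at least 3 loaded trips out, with a return between consecutive ones — at least 5 crossings.
The safety rule pushes this higher. Following every safe sequence of crossings, the most of the 6 that can be at the new quay as the barge arrives there on crossing 5 is 5 — never all 6.
So no plan with fewer than 7 crossings exists, and this one achieves 7:
1. Drover goes to the new quay with the sort-bot and the weld-bot.  [the old quay: the drill-bot, the haul-bot, the pack-bot, the paint-bot | the new quay: the sort-bot, the weld-bot]
2. Drover goes back to the old quay alone.  [the old quay: the drill-bot, the haul-bot, the pack-bot, the paint-bot | the new quay: the sort-bot, the weld-bot]
3. Drover goes to the new quay with the haul-bot and the paint-bot.  [the old quay: the drill-bot, the pack-bot | the new quay: the haul-bot, the paint-bot, the sort-bot, the weld-bot]
4. Drover goes back to the old quay with the sort-bot and the weld-bot.  [the old quay: the drill-bot, the pack-bot, the sort-bot, the weld-bot | the new quay: the haul-bot, the paint-bot]
5. Drover goes to the new quay with the drill-bot and the pack-bot.  [the old quay: the sort-bot, the weld-bot | the new quay: the drill-bot, the haul-bot, the pack-bot, the paint-bot]
6. Drover goes back to the old quay alone.  [the old quay: the sort-bot, the weld-bot | the new quay: the drill-bot, the haul-bot, the pack-bot, the paint-bot]
7. Drover goes to the new quay with the sort-bot and the weld-bot.  [the old quay: — | the new quay: the drill-bot, the haul-bot, the pack-bot, the paint-bot, the sort-bot, the weld-bot]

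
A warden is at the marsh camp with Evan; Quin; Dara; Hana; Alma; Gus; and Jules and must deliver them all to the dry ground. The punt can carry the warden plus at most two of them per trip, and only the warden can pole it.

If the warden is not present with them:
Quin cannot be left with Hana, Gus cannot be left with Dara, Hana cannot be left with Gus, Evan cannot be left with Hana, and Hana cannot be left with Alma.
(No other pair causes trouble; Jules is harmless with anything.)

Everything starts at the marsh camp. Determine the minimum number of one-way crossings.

9

Counting alone: the warden can take at most 2 across per trip to the dry ground, so moving all 7 needs at least 4 loaded trips out, with a return between consecutive ones — at least 7 crossings.
The safety rule pushes this higher. Following every safe sequence of crossings, the most of the 7 that can be at the dry ground as the punt arrives there on crossing 7 is 6 — never all 7.
So no plan with fewer than 9 crossings exists, and this one achieves 9:
1. Warden goes to the dry ground with Dara and Hana.  [the marsh camp: Alma, Evan, Gus, Jules, Quin | the dry ground: Dara, Hana]
2. Warden goes back to the marsh camp alone.  [the marsh camp: Alma, Evan, Gus, Jules, Quin | the dry ground: Dara, Hana]
3. Warden goes to the dry ground with Jules.  [the marsh camp: Alma, Evan, Gus, Quin | the dry ground: Dara, Hana, Jules]
4. Warden goes back to the marsh camp alone.  [the marsh camp: Alma, Evan, Gus, Quin | the dry ground: Dara, Hana, Jules]
5. Warden goes to the dry ground with Evan and Quin.  [the marsh camp: Alma, Gus | the dry ground: Dara, Evan, Hana, Jules, Quin]
6. Warden goes back to the marsh camp with Hana.  [the marsh camp: Alma, Gus, Hana | the dry ground: Dara, Evan, Jules, Quin]
7. Warden goes to the dry ground with Alma and Hana.  [the marsh camp: Gus | the dry ground: Alma, Dara, Evan, Hana, Jules, Quin]
8. Warden goes back to the marsh camp with Hana.  [the marsh camp: Gus, Hana | the dry ground: Alma, Dara, Evan, Jules, Quin]
9. Warden goes to the dry ground with Gus and Hana.  [the marsh camp: — | the dry ground: Alma, Dara, Evan, Gus, Hana, Jules, Quin]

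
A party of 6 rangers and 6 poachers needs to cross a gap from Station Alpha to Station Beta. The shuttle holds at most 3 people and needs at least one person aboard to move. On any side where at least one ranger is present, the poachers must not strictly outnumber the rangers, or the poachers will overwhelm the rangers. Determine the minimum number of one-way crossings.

impossible

Following every safe sequence of crossings from the start, the most of the 12 that can be at Station Beta as the shuttle arrives there on crossings 1, 3, 5 is 3, 5, 6 respectively; the best ever achieved is 6 of 12.
From crossing 7 on, no configuration arises that was not already reachable earlier: only 17 distinct safe configurations (who is on which side, and where the shuttle is) can ever be reached, none of them has everyone across, and every continuation just revisits them. They are: 0 rangers + 0 poachers across (shuttle back at the start); 0 rangers + 1 poacher across (shuttle there); 0 rangers + 1 poacher across (shuttle back at the start); 0 rangers + 2 poachers across (shuttle there); 0 rangers + 2 poachers across (shuttle back at the start); 0 rangers + 3 poachers across (shuttle there); 0 rangers + 3 poachers across (shuttle back at the start); 0 rangers + 4 poachers across (shuttle there); 0 rangers + 4 poachers across (shuttle back at the start); 0 rangers + 5 poachers across (shuttle there); 0 rangers + 5 poachers across (shuttle back at the start); 0 rangers + 6 poachers across (shuttle there); 1 ranger + 1 poacher across (shuttle there); 1 ranger + 1 poacher across (shuttle back at the start); 2 rangers + 2 poachers across (shuttle there); 2 rangers + 2 poachers across (shuttle back at the start); 3 rangers + 3 poachers across (shuttle there). So no valid plan exists.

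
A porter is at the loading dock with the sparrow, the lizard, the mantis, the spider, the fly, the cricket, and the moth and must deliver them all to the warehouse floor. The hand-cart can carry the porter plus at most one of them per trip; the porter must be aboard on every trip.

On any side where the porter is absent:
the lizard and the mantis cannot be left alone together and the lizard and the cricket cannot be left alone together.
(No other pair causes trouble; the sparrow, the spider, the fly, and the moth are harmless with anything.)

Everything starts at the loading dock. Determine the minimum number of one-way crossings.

Counting alone: the porter can take at most 1 across per trip to the warehouse floor, so moving all 7 needs at least 7 loaded trips out, with a return between consecutive ones — at least 13 crossings.
The safety rule pushes this higher. Following every safe sequence of crossings, the most of the 7 that can be at the warehouse floor as the hand-cart arrives there on crossing 13 is 6 — never all 7.
So no plan with fewer than 15 crossings exists, and this one achieves 15:
1. Porter goes to the warehouse floor with the lizard.  [the loading dock: the cricket, the fly, the mantis, the moth, the sparrow, the spider | the warehouse floor: the lizard]
2. Porter goes back to the loading dock alone.  [the loading dock: the cricket, the fly, the mantis, the moth, the sparrow, the spider | the warehouse floor: the lizard]
3. Porter goes to the warehouse floor with the sparrow.  [the loading dock: the cricket, the fly, the mantis, the moth, the spider | the warehouse floor: the lizard, the sparrow]
4. Porter goes back to the loading dock alone.  [the loading dock: the cricket, the fly, the mantis, the moth, the spider | the warehouse floor: the lizard, the sparrow]
5. Porter goes to the warehouse floor with the mantis.  [the loading dock: the cricket, the fly, the moth, the spider | the warehouse floor: the lizard, the mantis, the sparrow]
6. Porter goes back to the loading dock with the lizard.  [the loading dock: the cricket, the fly, the lizard, the moth, the spider | the warehouse floor: the mantis, the sparrow]
7. Porter goes to the warehouse floor with the cricket.  [the loading dock: the fly, the lizard, the moth, the spider | the warehouse floor: the cricket, the mantis, the sparrow]
8. Porter goes back to the loading dock alone.  [the loading dock: the fly, the lizard, the moth, the spider | the warehouse floor: the cricket, the mantis, the sparrow]
9. Porter goes to the warehouse floor with the spider.  [the loading dock: the fly, the lizard, the moth | the warehouse floor: the cricket, the mantis, the sparrow, the spider]
10. Porter goes back to the loading dock alone.  [the loading dock: the fly, the lizard, the moth | the warehouse floor: the cricket, the mantis, the sparrow, the spider]
11. Porter goes to the warehouse floor with the fly.  [the loading dock: the lizard, the moth | the warehouse floor: the cricket, the fly, the mantis, the sparrow, the spider]
12. Porter goes back to the loading dock alone.  [the loading dock: the lizard, the moth | the warehouse floor: the cricket, the fly, the mantis, the sparrow, the spider]
13. Porter goes to the warehouse floor with the moth.  [the loading dock: the lizard | the warehouse floor: the cricket, the fly, the mantis, the moth, the sparrow, the spider]
14. Porter goes back to the loading dock alone.  [the loading dock: the lizard | the warehouse floor: the cricket, the fly, the mantis, the moth, the sparrow, the spider]
15. Porter goes to the warehouse floor with the lizard.  [the loading dock: — | the warehouse floor: the cricket, the fly, the lizard, the mantis, the moth, the sparrow, the spider]

15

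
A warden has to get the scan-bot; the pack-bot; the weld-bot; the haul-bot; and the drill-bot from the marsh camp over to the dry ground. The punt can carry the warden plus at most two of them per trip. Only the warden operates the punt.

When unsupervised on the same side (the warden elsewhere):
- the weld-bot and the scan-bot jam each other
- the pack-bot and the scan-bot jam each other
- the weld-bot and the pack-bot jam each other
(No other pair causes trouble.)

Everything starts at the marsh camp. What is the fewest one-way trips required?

7

Counting alone: the warden can take at most 2 across per trip to the dry ground, so moving all 5 needs at least 3 loaded trips out, with a return between consecutive ones — at least 5 crossings.
The safety rule pushes this higher. Following every safe sequence of crossings, the most of the 5 that can be at the dry ground as the punt arrives there on crossing 5 is 4 — never all 5.
So no plan with fewer than 7 crossings exists, and this one achieves 7:
1. Warden goes to the dry ground with the pack-bot and the scan-bot.
2. Warden goes back to the marsh camp with the scan-bot.
3. Warden goes to the dry ground with the haul-bot and the scan-bot.
4. Warden goes back to the marsh camp with the scan-bot.
5. Warden goes to the dry ground with the drill-bot and the scan-bot.
6. Warden goes back to the marsh camp with the scan-bot.
7. Warden goes to the dry ground with the scan-bot and the weld-bot.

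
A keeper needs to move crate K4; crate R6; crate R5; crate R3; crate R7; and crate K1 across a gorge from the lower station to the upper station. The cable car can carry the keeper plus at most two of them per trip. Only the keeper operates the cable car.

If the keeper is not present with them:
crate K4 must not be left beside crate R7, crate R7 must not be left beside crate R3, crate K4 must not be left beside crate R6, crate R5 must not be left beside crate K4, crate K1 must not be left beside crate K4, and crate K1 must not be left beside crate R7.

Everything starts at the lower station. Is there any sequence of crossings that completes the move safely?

1. Keeper goes to the upper station with crate K4 and crate R7.  [the lower station: crate K1, crate R3, crate R5, crate R6 | the upper station: crate K4, crate R7]
2. Keeper goes back to the lower station with crate K4.  [the lower station: crate K1, crate K4, crate R3, crate R5, crate R6 | the upper station: crate R7]
3. Keeper goes to the upper station with crate K4 and crate R6.  [the lower station: crate K1, crate R3, crate R5 | the upper station: crate K4, crate R6, crate R7]
4. Keeper goes back to the lower station with crate K4.  [the lower station: crate K1, crate K4, crate R3, crate R5 | the upper station: crate R6, crate R7]
5. Keeper goes to the upper station with crate K4 and crate R5.  [the lower station: crate K1, crate R3 | the upper station: crate K4, crate R5, crate R6, crate R7]
6. Keeper goes back to the lower station with crate K4.  [the lower station: crate K1, crate K4, crate R3 | the upper station: crate R5, crate R6, crate R7]
7. Keeper goes to the upper station with crate K1 and crate R3.  [the lower station: crate K4 | the upper station: crate K1, crate R3, crate R5, crate R6, crate R7]
8. Keeper goes back to the lower station with crate R7.  [the lower station: crate K4, crate R7 | the upper station: crate K1, crate R3, crate R5, crate R6]
9. Keeper goes to the upper station with crate K4 and crate R7.  [the lower station: — | the upper station: crate K1, crate K4, crate R3, crate R5, crate R6, crate R7]

Yes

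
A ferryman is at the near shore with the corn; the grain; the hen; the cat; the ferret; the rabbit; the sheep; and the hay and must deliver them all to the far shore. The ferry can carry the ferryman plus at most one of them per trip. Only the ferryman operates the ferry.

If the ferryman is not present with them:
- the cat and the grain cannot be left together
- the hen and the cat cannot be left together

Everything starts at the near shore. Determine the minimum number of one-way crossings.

17

Counting alone: the ferryman can take at most 1 across per trip to the far shore, so moving all 8 needs at least 8 loaded trips out, with a return between consecutive ones — at least 15 crossings.
The safety rule pushes this higher. Following every safe sequence of crossings, the most of the 8 that can be at the far shore as the ferry arrives there on crossing 15 is 7 — never all 8.
So no plan with fewer than 17 crossings exists, and this one achieves 17:
1. Ferryman goes to the far shore with the cat.  [the near shore: the corn, the ferret, the grain, the hay, the hen, the rabbit, the sheep | the far shore: the cat]
2. Ferryman goes back to the near shore alone.  [the near shore: the corn, the ferret, the grain, the hay, the hen, the rabbit, the sheep | the far shore: the cat]
3. Ferryman goes to the far shore with the corn.  [the near shore: the ferret, the grain, the hay, the hen, the rabbit, the sheep | the far shore: the cat, the corn]
4. Ferryman goes back to the near shore alone.  [the near shore: the ferret, the grain, the hay, the hen, the rabbit, the sheep | the far shore: the cat, the corn]
5. Ferryman goes to the far shore with the grain.  [the near shore: the ferret, the hay, the hen, the rabbit, the sheep | the far shore: the cat, the corn, the grain]
6. Ferryman goes back to the near shore with the cat.  [the near shore: the cat, the ferret, the hay, the hen, the rabbit, the sheep | the far shore: the corn, the grain]
7. Ferryman goes to the far shore with the hen.  [the near shore: the cat, the ferret, the hay, the rabbit, the sheep | the far shore: the corn, the grain, the hen]
8. Ferryman goes back to the near shore alone.  [the near shore: the cat, the ferret, the hay, the rabbit, the sheep | the far shore: the corn, the grain, the hen]
9. Ferryman goes to the far shore with the ferret.  [the near shore: the cat, the hay, the rabbit, the sheep | the far shore: the corn, the ferret, the grain, the hen]
10. Ferryman goes back to the near shore alone.  [the near shore: the cat, the hay, the rabbit, the sheep | the far shore: the corn, the ferret, the grain, the hen]
11. Ferryman goes to the far shore with the rabbit.  [the near shore: the cat, the hay, the sheep | the far shore: the corn, the ferret, the grain, the hen, the rabbit]
12. Ferryman goes back to the near shore alone.  [the near shore: the cat, the hay, the sheep | the far shore: the corn, the ferret, the grain, the hen, the rabbit]
13. Ferryman goes to the far shore with the sheep.  [the near shore: the cat, the hay | the far shore: the corn, the ferret, the grain, the hen, the rabbit, the sheep]
14. Ferryman goes back to the near shore alone.  [the near shore: the cat, the hay | the far shore: the corn, the ferret, the grain, the hen, the rabbit, the sheep]
15. Ferryman goes to the far shore with the hay.  [the near shore: the cat | the far shore: the corn, the ferret, the grain, the hay, the hen, the rabbit, the sheep]
16. Ferryman goes back to the near shore alone.  [the near shore: the cat | the far shore: the corn, the ferret, the grain, the hay, the hen, the rabbit, the sheep]
17. Ferryman goes to the far shore with the cat.  [the near shore: — | the far shore: the cat, the corn, the ferret, the grain, the hay, the hen, the rabbit, the sheep]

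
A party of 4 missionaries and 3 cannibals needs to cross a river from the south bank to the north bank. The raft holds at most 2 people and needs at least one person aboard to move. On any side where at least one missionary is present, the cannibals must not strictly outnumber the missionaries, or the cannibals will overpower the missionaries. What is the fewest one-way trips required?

11

Counting alone: each trip to the north bank takes at most 2 across and each return brings at least 1 back, so after t trips out (and t−1 returns) at most 2t − (t−1) of the 7 are across; that first reaches 7 at t = 6, so at least 11 crossings are needed.
The plan below uses exactly 11 crossings, so it is optimal:
1. 2 cannibals → the north bank.  (the south bank: 4M 1C; the north bank: 0M 2C)
2. 1 cannibal ← the south bank.  (the south bank: 4M 2C; the north bank: 0M 1C)
3. 2 cannibals → the north bank.  (the south bank: 4M 0C; the north bank: 0M 3C)
4. 1 cannibal ← the south bank.  (the south bank: 4M 1C; the north bank: 0M 2C)
5. 2 missionaries → the north bank.  (the south bank: 2M 1C; the north bank: 2M 2C)
6. 1 cannibal ← the south bank.  (the south bank: 2M 2C; the north bank: 2M 1C)
7. 1 missionary and 1 cannibal → the north bank.  (the south bank: 1M 1C; the north bank: 3M 2C)
8. 1 missionary ← the south bank.  (the south bank: 2M 1C; the north bank: 2M 2C)
9. 1 missionary and 1 cannibal → the north bank.  (the south bank: 1M 0C; the north bank: 3M 3C)
10. 1 cannibal ← the south bank.  (the south bank: 1M 1C; the north bank: 3M 2C)
11. 1 missionary and 1 cannibal → the north bank.  (the south bank: 0M 0C; the north bank: 4M 3C)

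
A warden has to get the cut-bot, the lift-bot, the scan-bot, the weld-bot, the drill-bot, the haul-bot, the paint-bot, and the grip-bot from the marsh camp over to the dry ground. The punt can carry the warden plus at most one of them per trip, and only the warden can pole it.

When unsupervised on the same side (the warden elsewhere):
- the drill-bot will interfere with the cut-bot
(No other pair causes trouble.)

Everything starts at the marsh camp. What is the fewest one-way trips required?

Counting alone: the warden can take at most 1 across per trip to the dry ground, so moving all 8 needs at least 8 loaded trips out, with a return between consecutive ones — at least 15 crossings.
The plan below uses exactly 15 crossings, so it is optimal:
1. Warden goes to the dry ground with the cut-bot.  [the marsh camp: the drill-bot, the grip-bot, the haul-bot, the lift-bot, the paint-bot, the scan-bot, the weld-bot | the dry ground: the cut-bot]
2. Warden goes back to the marsh camp alone.  [the marsh camp: the drill-bot, the grip-bot, the haul-bot, the lift-bot, the paint-bot, the scan-bot, the weld-bot | the dry ground: the cut-bot]
3. Warden goes to the dry ground with the lift-bot.  [the marsh camp: the drill-bot, the grip-bot, the haul-bot, the paint-bot, the scan-bot, the weld-bot | the dry ground: the cut-bot, the lift-bot]
4. Warden goes back to the marsh camp alone.  [the marsh camp: the drill-bot, the grip-bot, the haul-bot, the paint-bot, the scan-bot, the weld-bot | the dry ground: the cut-bot, the lift-bot]
5. Warden goes to the dry ground with the scan-bot.  [the marsh camp: the drill-bot, the grip-bot, the haul-bot, the paint-bot, the weld-bot | the dry ground: the cut-bot, the lift-bot, the scan-bot]
6. Warden goes back to the marsh camp alone.  [the marsh camp: the drill-bot, the grip-bot, the haul-bot, the paint-bot, the weld-bot | the dry ground: the cut-bot, the lift-bot, the scan-bot]
7. Warden goes to the dry ground with the weld-bot.  [the marsh camp: the drill-bot, the grip-bot, the haul-bot, the paint-bot | the dry ground: the cut-bot, the lift-bot, the scan-bot, the weld-bot]
8. Warden goes back to the marsh camp alone.  [the marsh camp: the drill-bot, the grip-bot, the haul-bot, the paint-bot | the dry ground: the cut-bot, the lift-bot, the scan-bot, the weld-bot]
9. Warden goes to the dry ground with the haul-bot.  [the marsh camp: the drill-bot, the grip-bot, the paint-bot | the dry ground: the cut-bot, the haul-bot, the lift-bot, the scan-bot, the weld-bot]
10. Warden goes back to the marsh camp alone.  [the marsh camp: the drill-bot, the grip-bot, the paint-bot | the dry ground: the cut-bot, the haul-bot, the lift-bot, the scan-bot, the weld-bot]
11. Warden goes to the dry ground with the paint-bot.  [the marsh camp: the drill-bot, the grip-bot | the dry ground: the cut-bot, the haul-bot, the lift-bot, the paint-bot, the scan-bot, the weld-bot]
12. Warden goes back to the marsh camp alone.  [the marsh camp: the drill-bot, the grip-bot | the dry ground: the cut-bot, the haul-bot, the lift-bot, the paint-bot, the scan-bot, the weld-bot]
13. Warden goes to the dry ground with the grip-bot.  [the marsh camp: the drill-bot | the dry ground: the cut-bot, the grip-bot, the haul-bot, the lift-bot, the paint-bot, the scan-bot, the weld-bot]
14. Warden goes back to the marsh camp alone.  [the marsh camp: the drill-bot | the dry ground: the cut-bot, the grip-bot, the haul-bot, the lift-bot, the paint-bot, the scan-bot, the weld-bot]
15. Warden goes to the dry ground with the drill-bot.  [the marsh camp: — | the dry ground: the cut-bot, the drill-bot, the grip-bot, the haul-bot, the lift-bot, the paint-bot, the scan-bot, the weld-bot]

15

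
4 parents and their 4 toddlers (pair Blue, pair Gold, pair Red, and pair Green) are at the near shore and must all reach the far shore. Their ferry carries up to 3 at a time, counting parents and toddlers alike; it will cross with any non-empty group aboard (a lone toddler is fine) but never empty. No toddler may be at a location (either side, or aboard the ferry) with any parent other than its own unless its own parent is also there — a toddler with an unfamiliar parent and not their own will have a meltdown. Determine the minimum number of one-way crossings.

9

Counting alone: each trip to the far shore takes at most 3 across and each return brings at least 1 back, so after t trips out (and t−1 returns) at most 3t − (t−1) of the 8 are across; that first reaches 8 at t = 4, so at least 7 crossings are needed.
The safety rule pushes this higher. Following every safe sequence of crossings, the most of the 8 that can be at the far shore as the ferry arrives there on crossing 7 is 7 — never all 8.
So no plan with fewer than 9 crossings exists, and this one achieves 9:
1. parent Blue and toddler Blue cross → the far shore.
2. parent Blue crosses ← the near shore.
3. parent Blue, parent Gold, and toddler Gold cross → the far shore.
4. parent Blue and toddler Blue cross ← the near shore.
5. parent Blue, parent Green, and parent Red cross → the far shore.
6. toddler Gold crosses ← the near shore.
7. toddler Blue and toddler Gold cross → the far shore.
8. toddler Blue crosses ← the near shore.
9. toddler Blue, toddler Green, and toddler Red cross → the far shore.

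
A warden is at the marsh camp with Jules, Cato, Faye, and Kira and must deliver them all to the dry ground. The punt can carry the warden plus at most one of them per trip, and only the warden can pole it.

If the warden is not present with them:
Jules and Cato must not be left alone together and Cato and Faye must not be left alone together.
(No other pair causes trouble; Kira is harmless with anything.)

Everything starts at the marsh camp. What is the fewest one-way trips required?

9

Counting alone: the warden can take at most 1 across per trip to the dry ground, so moving all 4 needs at least 4 loaded trips out, with a return between consecutive ones — at least 7 crossings.
The safety rule pushes this higher. Following every safe sequence of crossings, the most of the 4 that can be at the dry ground as the punt arrives there on crossing 7 is 3 — never all 4.
So no plan with fewer than 9 crossings exists, and this one achieves 9:
1. Warden goes to the dry ground with Cato.
2. Warden goes back to the marsh camp alone.
3. Warden goes to the dry ground with Jules.
4. Warden goes back to the marsh camp with Cato.
5. Warden goes to the dry ground with Faye.
6. Warden goes back to the marsh camp alone.
7. Warden goes to the dry ground with Kira.
8. Warden goes back to the marsh camp alone.
9. Warden goes to the dry ground with Cato.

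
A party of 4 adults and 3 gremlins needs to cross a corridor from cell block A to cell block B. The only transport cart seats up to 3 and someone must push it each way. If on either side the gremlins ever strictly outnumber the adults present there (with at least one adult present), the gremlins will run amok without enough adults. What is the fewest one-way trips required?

Counting alone: each trip to cell block B takes at most 3 across and each return brings at least 1 back, so after t trips out (and t−1 returns) at most 3t − (t−1) of the 7 are across; that first reaches 7 at t = 3, so at least 5 crossings are needed.
The plan below uses exactly 5 crossings, so it is optimal:
1. 3 gremlins → cell block B.  (cell block A: 4A 0G; cell block B: 0A 3G)
2. 1 gremlin ← cell block A.  (cell block A: 4A 1G; cell block B: 0A 2G)
3. 3 adults → cell block B.  (cell block A: 1A 1G; cell block B: 3A 2G)
4. 1 adult ← cell block A.  (cell block A: 2A 1G; cell block B: 2A 2G)
5. 2 adults and 1 gremlin → cell block B.  (cell block A: 0A 0G; cell block B: 4A 3G)

5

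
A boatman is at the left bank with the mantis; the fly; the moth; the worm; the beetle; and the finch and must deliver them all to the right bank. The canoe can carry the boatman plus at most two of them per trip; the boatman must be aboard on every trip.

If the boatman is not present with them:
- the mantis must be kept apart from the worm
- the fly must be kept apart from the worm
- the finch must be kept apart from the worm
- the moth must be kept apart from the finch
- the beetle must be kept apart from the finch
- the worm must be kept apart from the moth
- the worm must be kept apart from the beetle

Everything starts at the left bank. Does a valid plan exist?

1. Boatman goes to the right bank with the finch and the worm.
2. Boatman goes back to the left bank with the worm.
3. Boatman goes to the right bank with the mantis and the worm.
4. Boatman goes back to the left bank with the worm.
5. Boatman goes to the right bank with the fly and the worm.
6. Boatman goes back to the left bank with the worm.
7. Boatman goes to the right bank with the beetle and the moth.
8. Boatman goes back to the left bank with the finch.
9. Boatman goes to the right bank with the finch and the worm.

Yes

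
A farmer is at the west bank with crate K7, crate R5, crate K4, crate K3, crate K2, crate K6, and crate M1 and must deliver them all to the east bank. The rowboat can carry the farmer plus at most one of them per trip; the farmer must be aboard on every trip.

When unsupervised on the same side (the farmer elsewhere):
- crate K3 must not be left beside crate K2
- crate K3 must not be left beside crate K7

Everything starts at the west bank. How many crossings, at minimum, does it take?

15

Counting alone: the farmer can take at most 1 across per trip to the east bank, so moving all 7 needs at least 7 loaded trips out, with a return between consecutive ones — at least 13 crossings.
The safety rule pushes this higher. Following every safe sequence of crossings, the most of the 7 that can be at the east bank as the rowboat arrives there on crossing 13 is 6 — never all 7.
So no plan with fewer than 15 crossings exists, and this one achieves 15:
1. Farmer goes to the east bank with crate K3.  [the west bank: crate K2, crate K4, crate K6, crate K7, crate M1, crate R5 | the east bank: crate K3]
2. Farmer goes back to the west bank alone.  [the west bank: crate K2, crate K4, crate K6, crate K7, crate M1, crate R5 | the east bank: crate K3]
3. Farmer goes to the east bank with crate K7.  [the west bank: crate K2, crate K4, crate K6, crate M1, crate R5 | the east bank: crate K3, crate K7]
4. Farmer goes back to the west bank with crate K3.  [the west bank: crate K2, crate K3, crate K4, crate K6, crate M1, crate R5 | the east bank: crate K7]
5. Farmer goes to the east bank with crate K2.  [the west bank: crate K3, crate K4, crate K6, crate M1, crate R5 | the east bank: crate K2, crate K7]
6. Farmer goes back to the west bank alone.  [the west bank: crate K3, crate K4, crate K6, crate M1, crate R5 | the east bank: crate K2, crate K7]
7. Farmer goes to the east bank with crate R5.  [the west bank: crate K3, crate K4, crate K6, crate M1 | the east bank: crate K2, crate K7, crate R5]
8. Farmer goes back to the west bank alone.  [the west bank: crate K3, crate K4, crate K6, crate M1 | the east bank: crate K2, crate K7, crate R5]
9. Farmer goes to the east bank with crate K4.  [the west bank: crate K3, crate K6, crate M1 | the east bank: crate K2, crate K4, crate K7, crate R5]
10. Farmer goes back to the west bank alone.  [the west bank: crate K3, crate K6, crate M1 | the east bank: crate K2, crate K4, crate K7, crate R5]
11. Farmer goes to the east bank with crate K6.  [the west bank: crate K3, crate M1 | the east bank: crate K2, crate K4, crate K6, crate K7, crate R5]
12. Farmer goes back to the west bank alone.  [the west bank: crate K3, crate M1 | the east bank: crate K2, crate K4, crate K6, crate K7, crate R5]
13. Farmer goes to the east bank with crate M1.  [the west bank: crate K3 | the east bank: crate K2, crate K4, crate K6, crate K7, crate M1, crate R5]
14. Farmer goes back to the west bank alone.  [the west bank: crate K3 | the east bank: crate K2, crate K4, crate K6, crate K7, crate M1, crate R5]
15. Farmer goes to the east bank with crate K3.  [the west bank: — | the east bank: crate K2, crate K3, crate K4, crate K6, crate K7, crate M1, crate R5]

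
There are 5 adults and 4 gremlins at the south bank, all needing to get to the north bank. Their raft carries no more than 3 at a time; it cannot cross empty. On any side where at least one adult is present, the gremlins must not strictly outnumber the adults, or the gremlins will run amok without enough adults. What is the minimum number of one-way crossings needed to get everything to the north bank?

Counting alone: each trip to the north bank takes at most 3 across and each return brings at least 1 back, so after t trips out (and t−1 returns) at most 3t − (t−1) of the 9 are across; that first reaches 9 at t = 4, so at least 7 crossings are needed.
The plan below uses exactly 7 crossings, so it is optimal:
1. 3 gremlins → the north bank.  (the south bank: 5A 1G; the north bank: 0A 3G)
2. 1 gremlin ← the south bank.  (the south bank: 5A 2G; the north bank: 0A 2G)
3. 3 adults → the north bank.  (the south bank: 2A 2G; the north bank: 3A 2G)
4. 1 adult ← the south bank.  (the south bank: 3A 2G; the north bank: 2A 2G)
5. 2 adults and 1 gremlin → the north bank.  (the south bank: 1A 1G; the north bank: 4A 3G)
6. 1 adult ← the south bank.  (the south bank: 2A 1G; the north bank: 3A 3G)
7. 2 adults and 1 gremlin → the north bank.  (the south bank: 0A 0G; the north bank: 5A 4G)

7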